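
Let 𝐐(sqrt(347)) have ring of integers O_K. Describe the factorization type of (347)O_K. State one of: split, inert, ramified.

347 mod 4 = 3, hence disc K = 4·347 = 1388 and O_K = ℤ[√347].
disc(K) = 1388 = 347·4, so p = 347 is ramified.

347 is ramified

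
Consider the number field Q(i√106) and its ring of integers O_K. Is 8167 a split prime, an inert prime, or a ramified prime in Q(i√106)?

d = -106 ≡ 2 (mod 4), so O_K = ℤ[√-106] and disc(K) = 4d = -424.
disc(K) = -424 is not divisible by 8167; 8167 is unramified.
Legendre symbol by Euler's criterion: (-106/8167) ≡ (-106)^4083 ≡ 1 (mod 8167), i.e. (-106/8167) = 1.
(-106/8167) = 1, so 8167 splits.

split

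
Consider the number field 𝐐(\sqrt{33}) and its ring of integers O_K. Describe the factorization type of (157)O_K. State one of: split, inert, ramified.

p splits

d = 33 ≡ 1 (mod 4), so O_K = ℤ[(1+√33)/2] and disc(K) = d = 33.
Since gcd(157, 33) = 1 the prime 157 does not ramify.
(33/157) = 33^78 mod 157 = 1, giving Legendre symbol 1.
Legendre symbol 1 ⇒ 157 is split.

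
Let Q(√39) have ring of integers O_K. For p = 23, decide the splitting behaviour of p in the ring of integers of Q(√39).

39 mod 4 = 3, hence disc K = 4·39 = 156 and O_K = ℤ[√39].
23 ∤ 156, so 23 is unramified.
Legendre symbol by Euler's criterion: (39/23) ≡ 39^11 ≡ 1 (mod 23), i.e. (39/23) = 1.
Legendre symbol 1 ⇒ 23 is split.

split — (23) = 𝔭₁𝔭₂ with 𝔭₁ ≠ 𝔭₂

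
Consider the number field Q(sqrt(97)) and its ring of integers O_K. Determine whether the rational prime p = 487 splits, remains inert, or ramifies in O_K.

487 splits in O_K

97 mod 4 = 1, hence disc K = 97 and O_K = ℤ[(1+√97)/2].
disc(K) = 97 is not divisible by 487; 487 is unramified.
(97/487) = 97^243 mod 487 = 1, giving Legendre symbol 1.
d is a quadratic residue mod p, hence 487 splits in O_K.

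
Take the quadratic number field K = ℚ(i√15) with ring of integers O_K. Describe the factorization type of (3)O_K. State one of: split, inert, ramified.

ramified — (3) = 𝔭²

d = -15 ≡ 1 (mod 4), so O_K = ℤ[(1+√-15)/2] and disc(K) = d = -15.
3 divides disc(K) = -15, so 3 ramifies.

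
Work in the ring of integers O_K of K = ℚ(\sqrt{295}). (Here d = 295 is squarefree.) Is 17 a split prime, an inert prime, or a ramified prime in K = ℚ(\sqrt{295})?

295 mod 4 = 3, hence disc K = 4·295 = 1180 and O_K = ℤ[√295].
17 ∤ 1180, so 17 is unramified.
Legendre symbol by Euler's criterion: (295/17) ≡ 295^8 ≡ 16 (mod 17), i.e. (295/17) = -1.
Legendre symbol -1 ⇒ 17 is inert.

remains prime (inert)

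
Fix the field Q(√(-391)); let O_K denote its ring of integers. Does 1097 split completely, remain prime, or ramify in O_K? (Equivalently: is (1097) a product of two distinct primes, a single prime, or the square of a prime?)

split

-391 mod 4 = 1, hence disc K = -391 and O_K = ℤ[(1+√-391)/2].
Since gcd(1097, -391) = 1 the prime 1097 does not ramify.
Compute (-391/1097) via Euler: 706^((1097-1)/2) mod 1097 = 1, so (-391/1097) = 1.
d is a quadratic residue mod p, hence 1097 splits in O_K.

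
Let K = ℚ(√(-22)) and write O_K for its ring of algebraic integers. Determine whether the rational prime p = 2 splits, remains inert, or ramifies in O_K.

d = -22 ≡ 2 (mod 4), so O_K = ℤ[√-22] and disc(K) = 4d = -88.
2 divides disc(K) = -88, so 2 ramifies.

ramifies in O_K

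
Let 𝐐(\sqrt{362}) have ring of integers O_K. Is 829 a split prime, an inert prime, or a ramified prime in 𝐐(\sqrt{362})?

362 mod 4 = 2, hence disc K = 4·362 = 1448 and O_K = ℤ[√362].
Since gcd(829, 1448) = 1 the prime 829 does not ramify.
Euler's criterion: 362^414 mod 829 = 1. Thus (362|829) = 1.
Legendre symbol 1 ⇒ 829 is split.

p splits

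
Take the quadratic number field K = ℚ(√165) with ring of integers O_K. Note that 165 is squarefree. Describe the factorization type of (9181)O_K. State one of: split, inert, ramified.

d = 165 ≡ 1 (mod 4), so O_K = ℤ[(1+√165)/2] and disc(K) = d = 165.
Since gcd(9181, 165) = 1 the prime 9181 does not ramify.
Compute (165/9181) via Euler: 165^((9181-1)/2) mod 9181 = 9180, so (165/9181) = -1.
Legendre symbol -1 ⇒ 9181 is inert.

remains prime (inert)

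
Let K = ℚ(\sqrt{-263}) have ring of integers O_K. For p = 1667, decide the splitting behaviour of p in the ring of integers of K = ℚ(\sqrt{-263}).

p splits

Since -263 ≡ 1 mod 4, the ring of integers is ℤ[(1+√-263)/2] with discriminant -263.
Since gcd(1667, -263) = 1 the prime 1667 does not ramify.
Euler's criterion: (-263)^833 mod 1667 = 1. Thus (-263|1667) = 1.
d is a quadratic residue mod p, hence 1667 splits in O_K.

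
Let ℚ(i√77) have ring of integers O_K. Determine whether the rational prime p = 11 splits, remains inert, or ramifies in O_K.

11 is ramified

Since -77 ≢ 1 mod 4, the ring of integers is ℤ[√-77] with discriminant 4·(-77) = -308.
disc(K) = -308 = 11·(-28), so p = 11 is ramified.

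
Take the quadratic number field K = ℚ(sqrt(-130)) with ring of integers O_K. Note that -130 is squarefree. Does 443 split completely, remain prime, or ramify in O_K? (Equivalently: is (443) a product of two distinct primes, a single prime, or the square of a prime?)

d = -130 ≡ 2 (mod 4), so O_K = ℤ[√-130] and disc(K) = 4d = -520.
disc(K) = -520 is not divisible by 443; 443 is unramified.
Euler's criterion: (-130)^221 mod 443 = 442. Thus (-130|443) = -1.
Legendre symbol -1 ⇒ 443 is inert.

remains prime (inert)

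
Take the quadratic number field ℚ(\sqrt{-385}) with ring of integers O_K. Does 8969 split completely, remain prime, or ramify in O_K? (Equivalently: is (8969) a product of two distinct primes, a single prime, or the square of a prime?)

p splits

d = -385 ≡ 3 (mod 4), so O_K = ℤ[√-385] and disc(K) = 4d = -1540.
disc(K) = -1540 is not divisible by 8969; 8969 is unramified.
Legendre symbol by Euler's criterion: (-385/8969) ≡ (-385)^4484 ≡ 1 (mod 8969), i.e. (-385/8969) = 1.
Legendre symbol 1 ⇒ 8969 is split.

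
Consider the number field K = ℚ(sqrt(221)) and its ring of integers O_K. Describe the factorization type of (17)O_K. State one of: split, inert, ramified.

221 mod 4 = 1, hence disc K = 221 and O_K = ℤ[(1+√221)/2].
Ramification test: 17 | 221. The prime 17 ramifies in K.

ramified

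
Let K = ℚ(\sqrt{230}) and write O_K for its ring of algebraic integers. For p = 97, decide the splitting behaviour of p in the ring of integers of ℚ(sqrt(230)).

d = 230 ≡ 2 (mod 4), so O_K = ℤ[√230] and disc(K) = 4d = 920.
97 ∤ 920, so 97 is unramified.
Euler's criterion: 230^48 mod 97 = 1. Thus (230|97) = 1.
(230/97) = 1, so 97 splits.

splits completely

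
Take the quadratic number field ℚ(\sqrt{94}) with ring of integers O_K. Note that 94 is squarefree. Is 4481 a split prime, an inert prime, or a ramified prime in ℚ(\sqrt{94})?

d = 94 ≡ 2 (mod 4), so O_K = ℤ[√94] and disc(K) = 4d = 376.
disc(K) = 376 is not divisible by 4481; 4481 is unramified.
(94/4481) = 94^2240 mod 4481 = 1, giving Legendre symbol 1.
Legendre symbol 1 ⇒ 4481 is split.

4481 splits in O_K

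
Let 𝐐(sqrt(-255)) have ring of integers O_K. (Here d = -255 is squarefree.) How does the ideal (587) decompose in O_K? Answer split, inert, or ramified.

split — (587) = 𝔭₁𝔭₂ with 𝔭₁ ≠ 𝔭₂

d = -255 ≡ 1 (mod 4), so O_K = ℤ[(1+√-255)/2] and disc(K) = d = -255.
587 ∤ -255, so 587 is unramified.
(-255/587) = 332^293 mod 587 = 1, giving Legendre symbol 1.
d is a quadratic residue mod p, hence 587 splits in O_K.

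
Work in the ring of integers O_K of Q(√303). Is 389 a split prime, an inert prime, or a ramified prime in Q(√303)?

303 mod 4 = 3, hence disc K = 4·303 = 1212 and O_K = ℤ[√303].
disc(K) = 1212 is not divisible by 389; 389 is unramified.
Euler's criterion: 303^194 mod 389 = 1. Thus (303|389) = 1.
(303/389) = 1, so 389 splits.

splits completely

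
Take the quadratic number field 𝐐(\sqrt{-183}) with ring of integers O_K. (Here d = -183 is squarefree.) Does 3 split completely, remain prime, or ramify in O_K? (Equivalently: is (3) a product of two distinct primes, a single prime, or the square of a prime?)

d = -183 ≡ 1 (mod 4), so O_K = ℤ[(1+√-183)/2] and disc(K) = d = -183.
3 divides disc(K) = -183, so 3 ramifies.

ramified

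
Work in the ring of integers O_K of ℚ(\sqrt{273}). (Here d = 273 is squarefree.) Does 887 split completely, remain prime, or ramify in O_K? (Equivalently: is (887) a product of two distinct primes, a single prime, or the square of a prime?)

split

Since 273 ≡ 1 mod 4, the ring of integers is ℤ[(1+√273)/2] with discriminant 273.
disc(K) = 273 is not divisible by 887; 887 is unramified.
Euler's criterion: 273^443 mod 887 = 1. Thus (273|887) = 1.
d is a quadratic residue mod p, hence 887 splits in O_K.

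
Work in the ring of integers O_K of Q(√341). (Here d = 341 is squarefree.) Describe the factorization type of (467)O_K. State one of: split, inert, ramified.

341 mod 4 = 1, hence disc K = 341 and O_K = ℤ[(1+√341)/2].
Since gcd(467, 341) = 1 the prime 467 does not ramify.
(341/467) = 341^233 mod 467 = 1, giving Legendre symbol 1.
Legendre symbol 1 ⇒ 467 is split.

splits completely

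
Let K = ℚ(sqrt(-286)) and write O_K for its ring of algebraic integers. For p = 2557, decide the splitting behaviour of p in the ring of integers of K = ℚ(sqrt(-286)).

Since -286 ≢ 1 mod 4, the ring of integers is ℤ[√-286] with discriminant 4·(-286) = -1144.
Since gcd(2557, -1144) = 1 the prime 2557 does not ramify.
(-286/2557) = 2271^1278 mod 2557 = 2556, giving Legendre symbol -1.
d is a non-residue mod p, hence 2557 remains inert in O_K.

remains prime (inert)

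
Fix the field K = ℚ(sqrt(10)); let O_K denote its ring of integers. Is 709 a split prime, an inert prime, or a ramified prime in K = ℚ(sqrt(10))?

709 remains inert

10 mod 4 = 2, hence disc K = 4·10 = 40 and O_K = ℤ[√10].
Since gcd(709, 40) = 1 the prime 709 does not ramify.
Legendre symbol by Euler's criterion: (10/709) ≡ 10^354 ≡ 708 (mod 709), i.e. (10/709) = -1.
Legendre symbol -1 ⇒ 709 is inert.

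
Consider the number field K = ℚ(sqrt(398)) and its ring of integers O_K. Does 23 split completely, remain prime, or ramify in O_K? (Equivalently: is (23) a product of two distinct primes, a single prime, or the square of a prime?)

inert

398 mod 4 = 2, hence disc K = 4·398 = 1592 and O_K = ℤ[√398].
disc(K) = 1592 is not divisible by 23; 23 is unramified.
Euler's criterion: 398^11 mod 23 = 22. Thus (398|23) = -1.
Legendre symbol -1 ⇒ 23 is inert.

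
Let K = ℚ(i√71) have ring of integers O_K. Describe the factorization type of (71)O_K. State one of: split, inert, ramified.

-71 mod 4 = 1, hence disc K = -71 and O_K = ℤ[(1+√-71)/2].
Ramification test: 71 | -71. The prime 71 ramifies in K.

ramified — (71) = 𝔭²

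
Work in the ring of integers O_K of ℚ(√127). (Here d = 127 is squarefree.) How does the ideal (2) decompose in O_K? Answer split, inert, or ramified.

p ramifies

Since 127 ≢ 1 mod 4, the ring of integers is ℤ[√127] with discriminant 4·127 = 508.
disc(K) = 508 = 2·254, so p = 2 is ramified.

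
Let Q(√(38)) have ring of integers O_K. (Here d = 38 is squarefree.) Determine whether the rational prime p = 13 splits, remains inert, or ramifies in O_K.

splits completely

d = 38 ≡ 2 (mod 4), so O_K = ℤ[√38] and disc(K) = 4d = 152.
Since gcd(13, 152) = 1 the prime 13 does not ramify.
(38/13) = 12^6 mod 13 = 1, giving Legendre symbol 1.
Legendre symbol 1 ⇒ 13 is split.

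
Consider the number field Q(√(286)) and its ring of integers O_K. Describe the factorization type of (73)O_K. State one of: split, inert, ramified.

Since 286 ≢ 1 mod 4, the ring of integers is ℤ[√286] with discriminant 4·286 = 1144.
disc(K) = 1144 is not divisible by 73; 73 is unramified.
(286/73) = 67^36 mod 73 = 1, giving Legendre symbol 1.
Legendre symbol 1 ⇒ 73 is split.

p splits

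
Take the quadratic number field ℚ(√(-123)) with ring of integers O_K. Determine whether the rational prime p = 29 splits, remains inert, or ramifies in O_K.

Since -123 ≡ 1 mod 4, the ring of integers is ℤ[(1+√-123)/2] with discriminant -123.
29 ∤ -123, so 29 is unramified.
Euler's criterion: (-123)^14 mod 29 = 1. Thus (-123|29) = 1.
Legendre symbol 1 ⇒ 29 is split.

split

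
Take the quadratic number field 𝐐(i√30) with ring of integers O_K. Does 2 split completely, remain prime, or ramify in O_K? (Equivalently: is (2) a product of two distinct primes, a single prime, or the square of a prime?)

Since -30 ≢ 1 mod 4, the ring of integers is ℤ[√-30] with discriminant 4·(-30) = -120.
Ramification test: 2 | -120. The prime 2 ramifies in K.

ramified — (2) = 𝔭²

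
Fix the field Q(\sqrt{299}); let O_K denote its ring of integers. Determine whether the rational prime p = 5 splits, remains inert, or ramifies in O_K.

Since 299 ≢ 1 mod 4, the ring of integers is ℤ[√299] with discriminant 4·299 = 1196.
Since gcd(5, 1196) = 1 the prime 5 does not ramify.
Compute (299/5) via Euler: 4^((5-1)/2) mod 5 = 1, so (299/5) = 1.
d is a quadratic residue mod p, hence 5 splits in O_K.

p splits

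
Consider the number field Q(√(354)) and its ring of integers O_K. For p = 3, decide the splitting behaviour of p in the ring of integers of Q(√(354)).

ramifies in O_K

354 mod 4 = 2, hence disc K = 4·354 = 1416 and O_K = ℤ[√354].
Ramification test: 3 | 1416. The prime 3 ramifies in K.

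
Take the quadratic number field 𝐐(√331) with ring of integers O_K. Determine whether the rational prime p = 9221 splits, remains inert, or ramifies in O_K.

331 mod 4 = 3, hence disc K = 4·331 = 1324 and O_K = ℤ[√331].
Since gcd(9221, 1324) = 1 the prime 9221 does not ramify.
Euler's criterion: 331^4610 mod 9221 = 1. Thus (331|9221) = 1.
d is a quadratic residue mod p, hence 9221 splits in O_K.

9221 splits in O_K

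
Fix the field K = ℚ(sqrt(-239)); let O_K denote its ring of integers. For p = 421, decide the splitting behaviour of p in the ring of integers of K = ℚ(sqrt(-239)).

split — (421) = 𝔭₁𝔭₂ with 𝔭₁ ≠ 𝔭₂

d = -239 ≡ 1 (mod 4), so O_K = ℤ[(1+√-239)/2] and disc(K) = d = -239.
421 ∤ -239, so 421 is unramified.
(-239/421) = 182^210 mod 421 = 1, giving Legendre symbol 1.
Legendre symbol 1 ⇒ 421 is split.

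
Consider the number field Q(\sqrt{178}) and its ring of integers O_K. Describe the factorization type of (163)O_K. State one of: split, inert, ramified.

p splits

d = 178 ≡ 2 (mod 4), so O_K = ℤ[√178] and disc(K) = 4d = 712.
Since gcd(163, 712) = 1 the prime 163 does not ramify.
Compute (178/163) via Euler: 15^((163-1)/2) mod 163 = 1, so (178/163) = 1.
Legendre symbol 1 ⇒ 163 is split.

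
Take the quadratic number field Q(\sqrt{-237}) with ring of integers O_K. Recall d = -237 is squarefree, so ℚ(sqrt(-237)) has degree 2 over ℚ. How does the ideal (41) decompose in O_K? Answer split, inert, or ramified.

-237 mod 4 = 3, hence disc K = 4·(-237) = -948 and O_K = ℤ[√-237].
41 ∤ -948, so 41 is unramified.
(-237/41) = 9^20 mod 41 = 1, giving Legendre symbol 1.
Legendre symbol 1 ⇒ 41 is split.

split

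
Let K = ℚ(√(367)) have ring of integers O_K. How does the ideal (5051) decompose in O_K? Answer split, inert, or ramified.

split

367 mod 4 = 3, hence disc K = 4·367 = 1468 and O_K = ℤ[√367].
Since gcd(5051, 1468) = 1 the prime 5051 does not ramify.
Compute (367/5051) via Euler: 367^((5051-1)/2) mod 5051 = 1, so (367/5051) = 1.
d is a quadratic residue mod p, hence 5051 splits in O_K.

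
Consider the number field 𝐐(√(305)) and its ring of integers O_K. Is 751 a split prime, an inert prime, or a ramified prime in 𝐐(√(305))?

305 mod 4 = 1, hence disc K = 305 and O_K = ℤ[(1+√305)/2].
Since gcd(751, 305) = 1 the prime 751 does not ramify.
Euler's criterion: 305^375 mod 751 = 1. Thus (305|751) = 1.
d is a quadratic residue mod p, hence 751 splits in O_K.

split — (751) = 𝔭₁𝔭₂ with 𝔭₁ ≠ 𝔭₂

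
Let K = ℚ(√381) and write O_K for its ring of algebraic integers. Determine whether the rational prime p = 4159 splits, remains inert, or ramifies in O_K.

d = 381 ≡ 1 (mod 4), so O_K = ℤ[(1+√381)/2] and disc(K) = d = 381.
Since gcd(4159, 381) = 1 the prime 4159 does not ramify.
Compute (381/4159) via Euler: 381^((4159-1)/2) mod 4159 = 4158, so (381/4159) = -1.
Legendre symbol -1 ⇒ 4159 is inert.

inert — (4159) stays prime in O_K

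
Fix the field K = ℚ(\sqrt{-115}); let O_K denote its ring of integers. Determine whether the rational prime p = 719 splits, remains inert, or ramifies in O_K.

splits completely

-115 mod 4 = 1, hence disc K = -115 and O_K = ℤ[(1+√-115)/2].
719 ∤ -115, so 719 is unramified.
(-115/719) = 604^359 mod 719 = 1, giving Legendre symbol 1.
d is a quadratic residue mod p, hence 719 splits in O_K.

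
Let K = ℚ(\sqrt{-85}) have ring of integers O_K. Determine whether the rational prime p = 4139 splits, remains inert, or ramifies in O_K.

Since -85 ≢ 1 mod 4, the ring of integers is ℤ[√-85] with discriminant 4·(-85) = -340.
disc(K) = -340 is not divisible by 4139; 4139 is unramified.
Legendre symbol by Euler's criterion: (-85/4139) ≡ (-85)^2069 ≡ 4138 (mod 4139), i.e. (-85/4139) = -1.
d is a non-residue mod p, hence 4139 remains inert in O_K.

remains prime (inert)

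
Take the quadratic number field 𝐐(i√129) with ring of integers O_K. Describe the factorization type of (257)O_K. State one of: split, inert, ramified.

d = -129 ≡ 3 (mod 4), so O_K = ℤ[√-129] and disc(K) = 4d = -516.
257 ∤ -516, so 257 is unramified.
Legendre symbol by Euler's criterion: (-129/257) ≡ (-129)^128 ≡ 1 (mod 257), i.e. (-129/257) = 1.
Legendre symbol 1 ⇒ 257 is split.

257 splits in O_K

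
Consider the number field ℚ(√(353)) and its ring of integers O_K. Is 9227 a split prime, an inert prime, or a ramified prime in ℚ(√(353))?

split

353 mod 4 = 1, hence disc K = 353 and O_K = ℤ[(1+√353)/2].
disc(K) = 353 is not divisible by 9227; 9227 is unramified.
Compute (353/9227) via Euler: 353^((9227-1)/2) mod 9227 = 1, so (353/9227) = 1.
Legendre symbol 1 ⇒ 9227 is split.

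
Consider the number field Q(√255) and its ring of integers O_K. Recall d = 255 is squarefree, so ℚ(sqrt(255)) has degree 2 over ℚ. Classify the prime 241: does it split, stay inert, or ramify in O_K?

d = 255 ≡ 3 (mod 4), so O_K = ℤ[√255] and disc(K) = 4d = 1020.
241 ∤ 1020, so 241 is unramified.
Compute (255/241) via Euler: 14^((241-1)/2) mod 241 = 240, so (255/241) = -1.
d is a non-residue mod p, hence 241 remains inert in O_K.

p is inert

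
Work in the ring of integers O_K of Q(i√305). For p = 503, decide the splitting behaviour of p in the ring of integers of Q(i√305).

Since -305 ≢ 1 mod 4, the ring of integers is ℤ[√-305] with discriminant 4·(-305) = -1220.
Since gcd(503, -1220) = 1 the prime 503 does not ramify.
Compute (-305/503) via Euler: 198^((503-1)/2) mod 503 = 1, so (-305/503) = 1.
(-305/503) = 1, so 503 splits.

splits completely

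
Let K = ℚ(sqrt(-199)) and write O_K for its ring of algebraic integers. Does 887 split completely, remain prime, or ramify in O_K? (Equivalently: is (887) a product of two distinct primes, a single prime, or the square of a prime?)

split

Since -199 ≡ 1 mod 4, the ring of integers is ℤ[(1+√-199)/2] with discriminant -199.
887 ∤ -199, so 887 is unramified.
Compute (-199/887) via Euler: 688^((887-1)/2) mod 887 = 1, so (-199/887) = 1.
d is a quadratic residue mod p, hence 887 splits in O_K.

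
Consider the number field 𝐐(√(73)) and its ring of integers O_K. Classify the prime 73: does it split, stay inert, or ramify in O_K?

p ramifies

73 mod 4 = 1, hence disc K = 73 and O_K = ℤ[(1+√73)/2].
73 divides disc(K) = 73, so 73 ramifies.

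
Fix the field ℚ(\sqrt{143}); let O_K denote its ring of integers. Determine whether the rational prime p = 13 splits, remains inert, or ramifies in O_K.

ramified

143 mod 4 = 3, hence disc K = 4·143 = 572 and O_K = ℤ[√143].
13 divides disc(K) = 572, so 13 ramifies.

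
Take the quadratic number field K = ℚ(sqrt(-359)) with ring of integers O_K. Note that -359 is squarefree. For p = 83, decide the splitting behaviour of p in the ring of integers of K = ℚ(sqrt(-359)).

inert — (83) stays prime in O_K

Since -359 ≡ 1 mod 4, the ring of integers is ℤ[(1+√-359)/2] with discriminant -359.
disc(K) = -359 is not divisible by 83; 83 is unramified.
Compute (-359/83) via Euler: 56^((83-1)/2) mod 83 = 82, so (-359/83) = -1.
(-359/83) = -1, so 83 is inert.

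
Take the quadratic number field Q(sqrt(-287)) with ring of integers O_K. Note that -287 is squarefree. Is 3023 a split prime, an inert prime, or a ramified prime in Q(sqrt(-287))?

3023 splits in O_K

Since -287 ≡ 1 mod 4, the ring of integers is ℤ[(1+√-287)/2] with discriminant -287.
Since gcd(3023, -287) = 1 the prime 3023 does not ramify.
Legendre symbol by Euler's criterion: (-287/3023) ≡ (-287)^1511 ≡ 1 (mod 3023), i.e. (-287/3023) = 1.
Legendre symbol 1 ⇒ 3023 is split.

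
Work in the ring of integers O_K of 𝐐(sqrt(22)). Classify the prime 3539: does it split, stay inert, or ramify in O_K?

d = 22 ≡ 2 (mod 4), so O_K = ℤ[√22] and disc(K) = 4d = 88.
disc(K) = 88 is not divisible by 3539; 3539 is unramified.
Legendre symbol by Euler's criterion: (22/3539) ≡ 22^1769 ≡ 3538 (mod 3539), i.e. (22/3539) = -1.
(22/3539) = -1, so 3539 is inert.

p is inert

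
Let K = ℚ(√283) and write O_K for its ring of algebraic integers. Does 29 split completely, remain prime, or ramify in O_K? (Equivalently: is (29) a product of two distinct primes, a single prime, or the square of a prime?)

split — (29) = 𝔭₁𝔭₂ with 𝔭₁ ≠ 𝔭₂

d = 283 ≡ 3 (mod 4), so O_K = ℤ[√283] and disc(K) = 4d = 1132.
29 ∤ 1132, so 29 is unramified.
Euler's criterion: 283^14 mod 29 = 1. Thus (283|29) = 1.
(283/29) = 1, so 29 splits.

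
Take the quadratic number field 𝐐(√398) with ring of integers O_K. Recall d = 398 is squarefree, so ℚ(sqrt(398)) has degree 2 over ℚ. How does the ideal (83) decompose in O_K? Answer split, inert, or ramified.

83 remains inert

d = 398 ≡ 2 (mod 4), so O_K = ℤ[√398] and disc(K) = 4d = 1592.
disc(K) = 1592 is not divisible by 83; 83 is unramified.
Legendre symbol by Euler's criterion: (398/83) ≡ 398^41 ≡ 82 (mod 83), i.e. (398/83) = -1.
d is a non-residue mod p, hence 83 remains inert in O_K.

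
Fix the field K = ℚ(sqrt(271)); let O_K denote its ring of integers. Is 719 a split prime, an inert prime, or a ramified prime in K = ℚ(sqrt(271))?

remains prime (inert)

Since 271 ≢ 1 mod 4, the ring of integers is ℤ[√271] with discriminant 4·271 = 1084.
719 ∤ 1084, so 719 is unramified.
(271/719) = 271^359 mod 719 = 718, giving Legendre symbol -1.
d is a non-residue mod p, hence 719 remains inert in O_K.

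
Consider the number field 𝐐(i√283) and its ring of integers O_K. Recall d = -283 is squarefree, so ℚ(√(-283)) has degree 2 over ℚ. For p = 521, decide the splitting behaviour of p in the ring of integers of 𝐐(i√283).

Since -283 ≡ 1 mod 4, the ring of integers is ℤ[(1+√-283)/2] with discriminant -283.
Since gcd(521, -283) = 1 the prime 521 does not ramify.
Euler's criterion: (-283)^260 mod 521 = 1. Thus (-283|521) = 1.
d is a quadratic residue mod p, hence 521 splits in O_K.

p splits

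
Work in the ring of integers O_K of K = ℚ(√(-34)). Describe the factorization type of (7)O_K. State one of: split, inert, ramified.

Since -34 ≢ 1 mod 4, the ring of integers is ℤ[√-34] with discriminant 4·(-34) = -136.
disc(K) = -136 is not divisible by 7; 7 is unramified.
Legendre symbol by Euler's criterion: (-34/7) ≡ (-34)^3 ≡ 1 (mod 7), i.e. (-34/7) = 1.
(-34/7) = 1, so 7 splits.

split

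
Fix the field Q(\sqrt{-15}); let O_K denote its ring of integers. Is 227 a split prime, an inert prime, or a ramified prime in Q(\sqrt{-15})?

-15 mod 4 = 1, hence disc K = -15 and O_K = ℤ[(1+√-15)/2].
disc(K) = -15 is not divisible by 227; 227 is unramified.
Euler's criterion: (-15)^113 mod 227 = 1. Thus (-15|227) = 1.
Legendre symbol 1 ⇒ 227 is split.

splits completely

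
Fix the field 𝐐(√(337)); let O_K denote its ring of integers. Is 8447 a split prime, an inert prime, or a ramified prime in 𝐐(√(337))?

d = 337 ≡ 1 (mod 4), so O_K = ℤ[(1+√337)/2] and disc(K) = d = 337.
8447 ∤ 337, so 8447 is unramified.
(337/8447) = 337^4223 mod 8447 = 8446, giving Legendre symbol -1.
(337/8447) = -1, so 8447 is inert.

8447 remains inert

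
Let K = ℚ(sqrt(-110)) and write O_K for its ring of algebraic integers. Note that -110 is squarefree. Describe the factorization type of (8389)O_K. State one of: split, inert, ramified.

split

d = -110 ≡ 2 (mod 4), so O_K = ℤ[√-110] and disc(K) = 4d = -440.
disc(K) = -440 is not divisible by 8389; 8389 is unramified.
Euler's criterion: (-110)^4194 mod 8389 = 1. Thus (-110|8389) = 1.
Legendre symbol 1 ⇒ 8389 is split.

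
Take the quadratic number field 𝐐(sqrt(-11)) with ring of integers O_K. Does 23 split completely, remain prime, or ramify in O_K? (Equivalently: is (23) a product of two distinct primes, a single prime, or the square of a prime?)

-11 mod 4 = 1, hence disc K = -11 and O_K = ℤ[(1+√-11)/2].
disc(K) = -11 is not divisible by 23; 23 is unramified.
(-11/23) = 12^11 mod 23 = 1, giving Legendre symbol 1.
d is a quadratic residue mod p, hence 23 splits in O_K.

23 splits in O_K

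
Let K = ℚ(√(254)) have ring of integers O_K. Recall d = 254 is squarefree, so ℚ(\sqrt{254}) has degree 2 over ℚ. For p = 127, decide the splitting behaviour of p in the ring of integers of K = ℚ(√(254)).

254 mod 4 = 2, hence disc K = 4·254 = 1016 and O_K = ℤ[√254].
Ramification test: 127 | 1016. The prime 127 ramifies in K.

ramifies in O_K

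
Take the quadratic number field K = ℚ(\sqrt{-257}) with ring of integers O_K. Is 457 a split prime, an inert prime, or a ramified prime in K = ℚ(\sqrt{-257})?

-257 mod 4 = 3, hence disc K = 4·(-257) = -1028 and O_K = ℤ[√-257].
Since gcd(457, -1028) = 1 the prime 457 does not ramify.
Compute (-257/457) via Euler: 200^((457-1)/2) mod 457 = 1, so (-257/457) = 1.
(-257/457) = 1, so 457 splits.

457 splits in O_K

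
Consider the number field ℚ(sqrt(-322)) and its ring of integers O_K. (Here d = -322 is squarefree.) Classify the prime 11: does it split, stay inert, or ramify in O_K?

Since -322 ≢ 1 mod 4, the ring of integers is ℤ[√-322] with discriminant 4·(-322) = -1288.
Since gcd(11, -1288) = 1 the prime 11 does not ramify.
Legendre symbol by Euler's criterion: (-322/11) ≡ (-322)^5 ≡ 10 (mod 11), i.e. (-322/11) = -1.
d is a non-residue mod p, hence 11 remains inert in O_K.

inert — (11) stays prime in O_K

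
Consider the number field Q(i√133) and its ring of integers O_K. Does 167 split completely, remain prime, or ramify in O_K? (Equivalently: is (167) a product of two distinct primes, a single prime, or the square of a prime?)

d = -133 ≡ 3 (mod 4), so O_K = ℤ[√-133] and disc(K) = 4d = -532.
167 ∤ -532, so 167 is unramified.
Compute (-133/167) via Euler: 34^((167-1)/2) mod 167 = 166, so (-133/167) = -1.
Legendre symbol -1 ⇒ 167 is inert.

p is inert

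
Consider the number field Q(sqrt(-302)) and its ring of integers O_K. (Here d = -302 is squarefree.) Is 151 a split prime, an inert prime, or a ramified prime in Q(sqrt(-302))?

d = -302 ≡ 2 (mod 4), so O_K = ℤ[√-302] and disc(K) = 4d = -1208.
Ramification test: 151 | -1208. The prime 151 ramifies in K.

ramifies in O_K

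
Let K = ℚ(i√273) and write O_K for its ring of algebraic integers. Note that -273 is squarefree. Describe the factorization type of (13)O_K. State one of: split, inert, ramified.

13 is ramified

-273 mod 4 = 3, hence disc K = 4·(-273) = -1092 and O_K = ℤ[√-273].
disc(K) = -1092 = 13·(-84), so p = 13 is ramified.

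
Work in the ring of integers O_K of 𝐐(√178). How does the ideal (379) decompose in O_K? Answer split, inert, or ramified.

d = 178 ≡ 2 (mod 4), so O_K = ℤ[√178] and disc(K) = 4d = 712.
disc(K) = 712 is not divisible by 379; 379 is unramified.
Euler's criterion: 178^189 mod 379 = 1. Thus (178|379) = 1.
d is a quadratic residue mod p, hence 379 splits in O_K.

split — (379) = 𝔭₁𝔭₂ with 𝔭₁ ≠ 𝔭₂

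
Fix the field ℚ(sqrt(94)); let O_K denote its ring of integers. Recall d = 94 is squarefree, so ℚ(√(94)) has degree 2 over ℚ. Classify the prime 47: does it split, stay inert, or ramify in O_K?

p ramifies

Since 94 ≢ 1 mod 4, the ring of integers is ℤ[√94] with discriminant 4·94 = 376.
Ramification test: 47 | 376. The prime 47 ramifies in K.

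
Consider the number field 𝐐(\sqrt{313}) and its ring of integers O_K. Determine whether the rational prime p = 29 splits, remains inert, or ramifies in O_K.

split

d = 313 ≡ 1 (mod 4), so O_K = ℤ[(1+√313)/2] and disc(K) = d = 313.
29 ∤ 313, so 29 is unramified.
(313/29) = 23^14 mod 29 = 1, giving Legendre symbol 1.
d is a quadratic residue mod p, hence 29 splits in O_K.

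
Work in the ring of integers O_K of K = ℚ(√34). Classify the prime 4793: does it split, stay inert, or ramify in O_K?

split — (4793) = 𝔭₁𝔭₂ with 𝔭₁ ≠ 𝔭₂

Since 34 ≢ 1 mod 4, the ring of integers is ℤ[√34] with discriminant 4·34 = 136.
Since gcd(4793, 136) = 1 the prime 4793 does not ramify.
Compute (34/4793) via Euler: 34^((4793-1)/2) mod 4793 = 1, so (34/4793) = 1.
d is a quadratic residue mod p, hence 4793 splits in O_K.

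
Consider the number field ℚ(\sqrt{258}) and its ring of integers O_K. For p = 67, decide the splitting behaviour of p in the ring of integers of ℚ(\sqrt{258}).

258 mod 4 = 2, hence disc K = 4·258 = 1032 and O_K = ℤ[√258].
Since gcd(67, 1032) = 1 the prime 67 does not ramify.
Legendre symbol by Euler's criterion: (258/67) ≡ 258^33 ≡ 66 (mod 67), i.e. (258/67) = -1.
d is a non-residue mod p, hence 67 remains inert in O_K.

p is inert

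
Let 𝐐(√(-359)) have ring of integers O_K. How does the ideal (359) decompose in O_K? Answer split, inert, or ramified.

Since -359 ≡ 1 mod 4, the ring of integers is ℤ[(1+√-359)/2] with discriminant -359.
Ramification test: 359 | -359. The prime 359 ramifies in K.

p ramifies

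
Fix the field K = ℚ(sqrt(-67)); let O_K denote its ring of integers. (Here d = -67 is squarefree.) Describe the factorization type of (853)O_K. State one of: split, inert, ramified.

-67 mod 4 = 1, hence disc K = -67 and O_K = ℤ[(1+√-67)/2].
disc(K) = -67 is not divisible by 853; 853 is unramified.
Compute (-67/853) via Euler: 786^((853-1)/2) mod 853 = 1, so (-67/853) = 1.
(-67/853) = 1, so 853 splits.

splits completely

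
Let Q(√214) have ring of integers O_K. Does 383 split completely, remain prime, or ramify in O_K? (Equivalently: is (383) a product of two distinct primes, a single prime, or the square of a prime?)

p is inert

d = 214 ≡ 2 (mod 4), so O_K = ℤ[√214] and disc(K) = 4d = 856.
Since gcd(383, 856) = 1 the prime 383 does not ramify.
(214/383) = 214^191 mod 383 = 382, giving Legendre symbol -1.
d is a non-residue mod p, hence 383 remains inert in O_K.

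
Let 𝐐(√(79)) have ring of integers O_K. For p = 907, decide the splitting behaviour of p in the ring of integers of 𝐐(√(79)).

Since 79 ≢ 1 mod 4, the ring of integers is ℤ[√79] with discriminant 4·79 = 316.
Since gcd(907, 316) = 1 the prime 907 does not ramify.
Compute (79/907) via Euler: 79^((907-1)/2) mod 907 = 906, so (79/907) = -1.
d is a non-residue mod p, hence 907 remains inert in O_K.

907 remains inert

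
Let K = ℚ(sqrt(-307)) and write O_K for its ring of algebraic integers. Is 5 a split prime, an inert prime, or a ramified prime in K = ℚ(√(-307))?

remains prime (inert)

-307 mod 4 = 1, hence disc K = -307 and O_K = ℤ[(1+√-307)/2].
disc(K) = -307 is not divisible by 5; 5 is unramified.
(-307/5) = 3^2 mod 5 = 4, giving Legendre symbol -1.
(-307/5) = -1, so 5 is inert.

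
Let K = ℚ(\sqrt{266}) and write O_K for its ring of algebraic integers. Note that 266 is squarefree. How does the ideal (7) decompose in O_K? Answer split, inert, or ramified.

Since 266 ≢ 1 mod 4, the ring of integers is ℤ[√266] with discriminant 4·266 = 1064.
disc(K) = 1064 = 7·152, so p = 7 is ramified.

7 is ramified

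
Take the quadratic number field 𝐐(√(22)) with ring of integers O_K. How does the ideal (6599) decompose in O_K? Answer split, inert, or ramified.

22 mod 4 = 2, hence disc K = 4·22 = 88 and O_K = ℤ[√22].
disc(K) = 88 is not divisible by 6599; 6599 is unramified.
Legendre symbol by Euler's criterion: (22/6599) ≡ 22^3299 ≡ 1 (mod 6599), i.e. (22/6599) = 1.
(22/6599) = 1, so 6599 splits.

splits completely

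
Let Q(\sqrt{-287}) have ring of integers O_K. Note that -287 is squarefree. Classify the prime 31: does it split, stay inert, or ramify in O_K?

-287 mod 4 = 1, hence disc K = -287 and O_K = ℤ[(1+√-287)/2].
31 ∤ -287, so 31 is unramified.
Legendre symbol by Euler's criterion: (-287/31) ≡ (-287)^15 ≡ 30 (mod 31), i.e. (-287/31) = -1.
Legendre symbol -1 ⇒ 31 is inert.

p is inert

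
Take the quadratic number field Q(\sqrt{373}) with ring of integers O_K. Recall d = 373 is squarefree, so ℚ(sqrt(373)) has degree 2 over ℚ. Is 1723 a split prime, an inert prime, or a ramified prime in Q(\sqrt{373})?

inert

373 mod 4 = 1, hence disc K = 373 and O_K = ℤ[(1+√373)/2].
1723 ∤ 373, so 1723 is unramified.
Euler's criterion: 373^861 mod 1723 = 1722. Thus (373|1723) = -1.
Legendre symbol -1 ⇒ 1723 is inert.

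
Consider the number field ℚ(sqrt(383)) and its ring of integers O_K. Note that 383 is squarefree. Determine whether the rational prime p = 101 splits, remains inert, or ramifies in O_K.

383 mod 4 = 3, hence disc K = 4·383 = 1532 and O_K = ℤ[√383].
disc(K) = 1532 is not divisible by 101; 101 is unramified.
(383/101) = 80^50 mod 101 = 1, giving Legendre symbol 1.
d is a quadratic residue mod p, hence 101 splits in O_K.

split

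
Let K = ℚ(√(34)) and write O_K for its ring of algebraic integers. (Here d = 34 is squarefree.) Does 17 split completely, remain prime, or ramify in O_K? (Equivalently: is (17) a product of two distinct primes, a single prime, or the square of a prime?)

d = 34 ≡ 2 (mod 4), so O_K = ℤ[√34] and disc(K) = 4d = 136.
disc(K) = 136 = 17·8, so p = 17 is ramified.

ramifies in O_K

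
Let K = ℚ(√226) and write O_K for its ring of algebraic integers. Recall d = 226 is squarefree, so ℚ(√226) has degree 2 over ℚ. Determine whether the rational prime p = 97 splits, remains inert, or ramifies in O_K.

Since 226 ≢ 1 mod 4, the ring of integers is ℤ[√226] with discriminant 4·226 = 904.
Since gcd(97, 904) = 1 the prime 97 does not ramify.
Compute (226/97) via Euler: 32^((97-1)/2) mod 97 = 1, so (226/97) = 1.
(226/97) = 1, so 97 splits.

splits completely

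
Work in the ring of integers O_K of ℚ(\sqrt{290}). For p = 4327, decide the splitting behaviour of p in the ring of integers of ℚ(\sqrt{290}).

inert — (4327) stays prime in O_K

d = 290 ≡ 2 (mod 4), so O_K = ℤ[√290] and disc(K) = 4d = 1160.
Since gcd(4327, 1160) = 1 the prime 4327 does not ramify.
Euler's criterion: 290^2163 mod 4327 = 4326. Thus (290|4327) = -1.
Legendre symbol -1 ⇒ 4327 is inert.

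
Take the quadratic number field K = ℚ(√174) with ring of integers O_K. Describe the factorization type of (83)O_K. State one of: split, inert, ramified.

inert

d = 174 ≡ 2 (mod 4), so O_K = ℤ[√174] and disc(K) = 4d = 696.
Since gcd(83, 696) = 1 the prime 83 does not ramify.
Euler's criterion: 174^41 mod 83 = 82. Thus (174|83) = -1.
d is a non-residue mod p, hence 83 remains inert in O_K.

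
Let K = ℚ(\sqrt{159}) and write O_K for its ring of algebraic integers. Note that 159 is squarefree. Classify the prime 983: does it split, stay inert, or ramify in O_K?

d = 159 ≡ 3 (mod 4), so O_K = ℤ[√159] and disc(K) = 4d = 636.
Since gcd(983, 636) = 1 the prime 983 does not ramify.
Legendre symbol by Euler's criterion: (159/983) ≡ 159^491 ≡ 1 (mod 983), i.e. (159/983) = 1.
Legendre symbol 1 ⇒ 983 is split.

splits completely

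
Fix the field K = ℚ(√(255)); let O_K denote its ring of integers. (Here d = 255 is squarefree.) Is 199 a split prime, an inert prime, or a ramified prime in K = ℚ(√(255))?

d = 255 ≡ 3 (mod 4), so O_K = ℤ[√255] and disc(K) = 4d = 1020.
Since gcd(199, 1020) = 1 the prime 199 does not ramify.
Compute (255/199) via Euler: 56^((199-1)/2) mod 199 = 1, so (255/199) = 1.
Legendre symbol 1 ⇒ 199 is split.

split — (199) = 𝔭₁𝔭₂ with 𝔭₁ ≠ 𝔭₂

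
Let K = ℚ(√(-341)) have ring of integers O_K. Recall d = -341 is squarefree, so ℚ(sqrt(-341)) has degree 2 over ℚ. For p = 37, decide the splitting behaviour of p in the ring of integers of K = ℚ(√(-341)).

37 remains inert

-341 mod 4 = 3, hence disc K = 4·(-341) = -1364 and O_K = ℤ[√-341].
Since gcd(37, -1364) = 1 the prime 37 does not ramify.
Legendre symbol by Euler's criterion: (-341/37) ≡ (-341)^18 ≡ 36 (mod 37), i.e. (-341/37) = -1.
d is a non-residue mod p, hence 37 remains inert in O_K.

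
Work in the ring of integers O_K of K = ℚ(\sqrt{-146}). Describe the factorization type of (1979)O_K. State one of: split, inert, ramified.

1979 splits in O_K

Since -146 ≢ 1 mod 4, the ring of integers is ℤ[√-146] with discriminant 4·(-146) = -584.
disc(K) = -584 is not divisible by 1979; 1979 is unramified.
Compute (-146/1979) via Euler: 1833^((1979-1)/2) mod 1979 = 1, so (-146/1979) = 1.
Legendre symbol 1 ⇒ 1979 is split.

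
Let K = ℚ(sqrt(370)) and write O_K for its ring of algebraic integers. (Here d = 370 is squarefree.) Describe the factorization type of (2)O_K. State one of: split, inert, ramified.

Since 370 ≢ 1 mod 4, the ring of integers is ℤ[√370] with discriminant 4·370 = 1480.
Ramification test: 2 | 1480. The prime 2 ramifies in K.

p ramifies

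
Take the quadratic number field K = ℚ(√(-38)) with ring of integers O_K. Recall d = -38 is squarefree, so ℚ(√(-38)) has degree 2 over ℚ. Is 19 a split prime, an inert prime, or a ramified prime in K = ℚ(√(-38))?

d = -38 ≡ 2 (mod 4), so O_K = ℤ[√-38] and disc(K) = 4d = -152.
19 divides disc(K) = -152, so 19 ramifies.

p ramifies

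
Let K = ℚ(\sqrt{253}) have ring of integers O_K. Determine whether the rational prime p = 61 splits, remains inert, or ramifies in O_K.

p splits

253 mod 4 = 1, hence disc K = 253 and O_K = ℤ[(1+√253)/2].
Since gcd(61, 253) = 1 the prime 61 does not ramify.
Legendre symbol by Euler's criterion: (253/61) ≡ 253^30 ≡ 1 (mod 61), i.e. (253/61) = 1.
d is a quadratic residue mod p, hence 61 splits in O_K.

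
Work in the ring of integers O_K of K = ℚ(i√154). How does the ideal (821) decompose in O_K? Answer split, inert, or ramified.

Since -154 ≢ 1 mod 4, the ring of integers is ℤ[√-154] with discriminant 4·(-154) = -616.
Since gcd(821, -616) = 1 the prime 821 does not ramify.
Compute (-154/821) via Euler: 667^((821-1)/2) mod 821 = 1, so (-154/821) = 1.
d is a quadratic residue mod p, hence 821 splits in O_K.

splits completely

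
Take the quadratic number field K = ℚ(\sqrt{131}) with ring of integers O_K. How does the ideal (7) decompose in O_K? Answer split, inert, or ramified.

inert

Since 131 ≢ 1 mod 4, the ring of integers is ℤ[√131] with discriminant 4·131 = 524.
disc(K) = 524 is not divisible by 7; 7 is unramified.
(131/7) = 5^3 mod 7 = 6, giving Legendre symbol -1.
Legendre symbol -1 ⇒ 7 is inert.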